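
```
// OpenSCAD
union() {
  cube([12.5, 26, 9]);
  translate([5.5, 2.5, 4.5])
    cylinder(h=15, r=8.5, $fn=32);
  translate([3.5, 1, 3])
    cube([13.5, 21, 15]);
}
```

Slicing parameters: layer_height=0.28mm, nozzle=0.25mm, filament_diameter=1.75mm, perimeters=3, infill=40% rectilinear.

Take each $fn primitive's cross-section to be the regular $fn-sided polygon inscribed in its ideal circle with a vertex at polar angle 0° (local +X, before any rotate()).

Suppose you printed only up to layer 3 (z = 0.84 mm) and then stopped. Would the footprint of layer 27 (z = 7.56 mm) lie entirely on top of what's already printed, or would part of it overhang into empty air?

part overhangs

Compare the two slices. At z = 0.84: the 12.5×26 cube contributes its full rectangle (area 325.00 mm²); the cylinder at (5.5, 2.5) is not intersected at this z (z outside [4.5, 19.5]); the cube at (3.5, 1) is absent (z outside [3, 18]); Merging all regions: only the 12.5×26 cube is present, so the union is just that shape — area = 325.00 mm². At z = 7.56: the 12.5×26 cube contributes its full rectangle (area 325.00 mm²); the cylinder at (5.5, 2.5): section is a regular 32-gon, circumradius r=8.5 (area = (32/2)·8.500²·sin(360°/32) = 225.52 mm²); the 13.5×21 cube at (3.5, 1) contributes its full rectangle (area 283.50 mm²); Merging all regions: the regions partially overlap — summed areas 834.02 mm² minus the doubly-counted overlap 321.85 mm² gives 512.18 mm² — area = 512.18 mm². Checking containment: at z = 7.56 the cross-section extends beyond the z = 0.84 cross-section by about 187.18 mm².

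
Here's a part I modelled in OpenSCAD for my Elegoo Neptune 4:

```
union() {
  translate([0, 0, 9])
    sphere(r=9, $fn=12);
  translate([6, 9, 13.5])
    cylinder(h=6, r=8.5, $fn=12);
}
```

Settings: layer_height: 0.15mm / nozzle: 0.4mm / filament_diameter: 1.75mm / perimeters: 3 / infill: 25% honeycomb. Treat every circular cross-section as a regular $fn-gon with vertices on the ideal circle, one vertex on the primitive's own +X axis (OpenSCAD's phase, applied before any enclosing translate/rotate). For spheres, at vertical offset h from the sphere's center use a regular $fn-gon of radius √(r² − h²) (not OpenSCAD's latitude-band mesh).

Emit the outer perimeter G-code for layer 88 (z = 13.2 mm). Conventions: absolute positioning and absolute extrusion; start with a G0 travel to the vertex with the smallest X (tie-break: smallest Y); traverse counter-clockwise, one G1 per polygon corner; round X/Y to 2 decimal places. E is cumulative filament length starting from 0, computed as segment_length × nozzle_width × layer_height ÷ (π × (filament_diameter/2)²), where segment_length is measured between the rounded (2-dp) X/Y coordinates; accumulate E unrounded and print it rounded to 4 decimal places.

At z = 13.2 mm: the r=9 sphere slices to a regular 12-gon of circumradius 7.960 (√(r²−h²) with h=4.2 from center); the cylinder at (6, 9) does not reach this height (z outside [13.5, 19.5]); Taking the union: only the r=9 sphere is present, so the union is just that shape — 1 connected region. The outline is a single polygon with 12 vertices. Extrusion per mm of travel: 0.4 × 0.15 / (π × 0.875²) = 0.024945. Accumulating E over each segment gives final E = 1.2331.

G0 X-7.96 Y0.00 Z13.20
G1 X-6.89 Y-3.98 E0.1028
G1 X-3.98 Y-6.89 E0.2055
G1 X0.00 Y-7.96 E0.3083
G1 X3.98 Y-6.89 E0.4111
G1 X6.89 Y-3.98 E0.5137
G1 X7.96 Y0.00 E0.6165
G1 X6.89 Y3.98 E0.7194
G1 X3.98 Y6.89 E0.8220
G1 X0.00 Y7.96 E0.9248
G1 X-3.98 Y6.89 E1.0276
G1 X-6.89 Y3.98 E1.1303
G1 X-7.96 Y0.00 E1.2331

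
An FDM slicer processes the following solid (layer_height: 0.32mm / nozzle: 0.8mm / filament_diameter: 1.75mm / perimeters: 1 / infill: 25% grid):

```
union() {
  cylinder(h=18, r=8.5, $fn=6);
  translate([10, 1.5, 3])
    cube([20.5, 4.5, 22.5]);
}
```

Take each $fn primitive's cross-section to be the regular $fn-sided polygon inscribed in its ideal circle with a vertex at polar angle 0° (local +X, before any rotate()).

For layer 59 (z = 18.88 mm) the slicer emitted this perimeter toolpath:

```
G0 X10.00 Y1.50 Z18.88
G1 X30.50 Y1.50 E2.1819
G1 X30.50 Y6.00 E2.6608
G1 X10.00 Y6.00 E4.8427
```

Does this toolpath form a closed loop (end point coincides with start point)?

no

Start point (G0): (10.00, 1.50). End point (last G1): the path does not return to the start — open.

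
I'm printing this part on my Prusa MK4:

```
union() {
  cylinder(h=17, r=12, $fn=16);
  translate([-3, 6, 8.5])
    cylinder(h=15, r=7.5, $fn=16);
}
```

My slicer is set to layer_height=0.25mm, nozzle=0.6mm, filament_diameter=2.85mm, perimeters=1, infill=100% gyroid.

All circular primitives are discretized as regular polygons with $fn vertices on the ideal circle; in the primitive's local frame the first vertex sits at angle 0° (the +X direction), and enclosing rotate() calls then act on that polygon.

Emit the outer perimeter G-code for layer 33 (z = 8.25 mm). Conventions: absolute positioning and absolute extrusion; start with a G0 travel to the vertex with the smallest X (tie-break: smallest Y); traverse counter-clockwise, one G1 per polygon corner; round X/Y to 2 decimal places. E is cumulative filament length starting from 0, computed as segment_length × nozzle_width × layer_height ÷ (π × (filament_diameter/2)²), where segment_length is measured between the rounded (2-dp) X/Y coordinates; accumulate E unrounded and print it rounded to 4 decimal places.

At z = 8.25 mm: the cylinder: section is a regular 16-gon, circumradius r=12; the cylinder at (-3, 6) is absent (z outside [8.5, 23.5]); Combining (union): only the r=12 cylinder is present, so the union is just that shape — 1 connected region. The outline is a single polygon with 16 vertices. Extrusion per mm of travel: 0.6 × 0.25 / (π × 1.425²) = 0.023513. Accumulating E over each segment gives final E = 1.7619.

G0 X-12.00 Y0.00 Z8.25
G1 X-11.09 Y-4.59 E0.1100
G1 X-8.49 Y-8.49 E0.2202
G1 X-4.59 Y-11.09 E0.3304
G1 X0.00 Y-12.00 E0.4405
G1 X4.59 Y-11.09 E0.5505
G1 X8.49 Y-8.49 E0.6607
G1 X11.09 Y-4.59 E0.7709
G1 X12.00 Y0.00 E0.8810
G1 X11.09 Y4.59 E0.9910
G1 X8.49 Y8.49 E1.1012
G1 X4.59 Y11.09 E1.2114
G1 X0.00 Y12.00 E1.3214
G1 X-4.59 Y11.09 E1.4315
G1 X-8.49 Y8.49 E1.5417
G1 X-11.09 Y4.59 E1.6519
G1 X-12.00 Y0.00 E1.7619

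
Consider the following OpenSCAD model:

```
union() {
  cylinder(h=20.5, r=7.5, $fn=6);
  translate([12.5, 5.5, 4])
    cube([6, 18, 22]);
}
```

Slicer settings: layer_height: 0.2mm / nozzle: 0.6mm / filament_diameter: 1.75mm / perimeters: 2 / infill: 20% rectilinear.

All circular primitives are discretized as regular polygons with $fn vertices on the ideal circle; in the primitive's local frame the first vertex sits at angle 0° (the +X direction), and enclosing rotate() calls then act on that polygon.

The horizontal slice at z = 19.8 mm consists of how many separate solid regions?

At z = 19.8 mm: the r=7.5 cylinder contributes a regular 6-gon of circumradius 7.5; the cube at (12.5, 5.5) is present — its section is the full 6×18 rectangle; Merging all regions: the 2 present regions are separate (no shared area or edge), so areas and boundary lengths simply add and each stays a separate island — 2 connected regions. The result has 2 disconnected regions.

2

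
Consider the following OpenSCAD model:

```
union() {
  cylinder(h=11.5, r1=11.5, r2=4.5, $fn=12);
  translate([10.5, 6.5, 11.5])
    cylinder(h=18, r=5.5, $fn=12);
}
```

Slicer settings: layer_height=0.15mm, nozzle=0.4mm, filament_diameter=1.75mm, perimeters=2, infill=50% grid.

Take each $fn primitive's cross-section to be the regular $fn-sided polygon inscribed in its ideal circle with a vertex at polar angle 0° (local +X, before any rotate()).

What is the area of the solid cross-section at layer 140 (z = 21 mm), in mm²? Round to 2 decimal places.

90.75 mm²

At z = 21 mm: the cone is not intersected at this z (z outside [0, 11.5]); the r=5.5 cylinder at (10.5, 6.5) gives a regular 12-gon of circumradius 5.5 (constant along its height) (area = (12/2)·5.500²·sin(360°/12) = 90.75 mm²); Combining (union): only the r=5.5 cylinder at (10.5, 6.5) is present, so the union is just that shape — area = 90.75 mm². Overall, the cross-section is a single solid region. Net area = 90.75 mm².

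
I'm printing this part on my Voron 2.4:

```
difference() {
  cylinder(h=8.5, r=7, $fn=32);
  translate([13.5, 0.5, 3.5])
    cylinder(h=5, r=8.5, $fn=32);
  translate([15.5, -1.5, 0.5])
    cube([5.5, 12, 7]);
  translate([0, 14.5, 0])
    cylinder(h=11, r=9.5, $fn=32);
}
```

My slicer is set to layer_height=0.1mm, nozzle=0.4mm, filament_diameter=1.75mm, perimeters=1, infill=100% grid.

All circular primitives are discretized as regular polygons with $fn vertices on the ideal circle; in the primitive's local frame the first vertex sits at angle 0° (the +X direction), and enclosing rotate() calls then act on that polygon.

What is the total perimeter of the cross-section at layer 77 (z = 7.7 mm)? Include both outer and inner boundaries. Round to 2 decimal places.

43.57 mm

At z = 7.7 mm: the cylinder: section is a regular 32-gon, circumradius r=7 (perimeter = 2·32·7.000·sin(180°/32) = 43.91 mm); the r=8.5 cylinder at (13.5, 0.5) contributes a regular 32-gon of circumradius 8.5 (perimeter = 2·32·8.500·sin(180°/32) = 53.32 mm); the cube at (15.5, -1.5) does not reach this height (z outside [0.5, 7.5]); the r=9.5 cylinder at (0, 14.5) gives a regular 32-gon of circumradius 9.5 (constant along its height) (perimeter = 2·32·9.500·sin(180°/32) = 59.59 mm); After the difference (first − rest): starting from the r=7 cylinder, the r=8.5 cylinder at (13.5, 0.5) partially overlaps it — only the 9.78 mm² overlap (of its 225.52 mm²) is removed, clipping the outline; the r=9.5 cylinder at (0, 14.5) partially overlaps it — only the 10.07 mm² overlap (of its 281.71 mm²) is removed, clipping the outline — boundary = 43.57 mm. Overall, the cross-section is a single solid region. Total boundary length (outer) = 43.57 mm.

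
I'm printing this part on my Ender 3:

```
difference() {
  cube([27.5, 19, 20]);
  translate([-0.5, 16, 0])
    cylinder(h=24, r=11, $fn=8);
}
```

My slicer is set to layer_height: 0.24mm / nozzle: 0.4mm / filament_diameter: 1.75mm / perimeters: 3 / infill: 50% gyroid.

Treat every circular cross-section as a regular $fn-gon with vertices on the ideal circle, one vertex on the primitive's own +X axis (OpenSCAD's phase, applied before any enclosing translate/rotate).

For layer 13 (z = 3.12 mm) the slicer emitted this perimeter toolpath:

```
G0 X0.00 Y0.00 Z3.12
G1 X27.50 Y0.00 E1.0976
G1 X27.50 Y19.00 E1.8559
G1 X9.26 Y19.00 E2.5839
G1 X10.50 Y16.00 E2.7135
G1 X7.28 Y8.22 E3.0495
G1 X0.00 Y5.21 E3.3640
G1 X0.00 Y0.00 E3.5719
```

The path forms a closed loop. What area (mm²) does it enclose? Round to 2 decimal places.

Apply the shoelace formula to the sequence of (X, Y) vertices; enclosed area = 412.74 mm².

412.74 mm²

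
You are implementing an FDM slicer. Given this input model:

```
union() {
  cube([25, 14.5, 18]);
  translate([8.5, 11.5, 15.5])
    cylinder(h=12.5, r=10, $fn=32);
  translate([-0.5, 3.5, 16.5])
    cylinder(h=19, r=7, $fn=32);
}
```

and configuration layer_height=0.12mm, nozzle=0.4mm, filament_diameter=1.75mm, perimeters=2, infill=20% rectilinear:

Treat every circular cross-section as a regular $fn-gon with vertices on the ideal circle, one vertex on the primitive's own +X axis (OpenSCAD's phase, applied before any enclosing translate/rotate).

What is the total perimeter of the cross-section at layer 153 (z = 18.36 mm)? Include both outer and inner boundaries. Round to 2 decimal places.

At z = 18.36 mm: the cube is absent (z outside [0, 18]); the r=10 cylinder at (8.5, 11.5) contributes a regular 32-gon of circumradius 10 (perimeter = 2·32·10.000·sin(180°/32) = 62.73 mm); the r=7 cylinder at (-0.5, 3.5) gives a regular 32-gon of circumradius 7 (constant along its height) (perimeter = 2·32·7.000·sin(180°/32) = 43.91 mm); Merging all regions: the regions partially overlap (shared area 39.31 mm²), so the edge portions inside another operand are dropped and the merged outline is re-measured after clipping — boundary = 80.70 mm. Overall, the cross-section is a single solid region. Total boundary length (outer) = 80.70 mm.

80.70 mm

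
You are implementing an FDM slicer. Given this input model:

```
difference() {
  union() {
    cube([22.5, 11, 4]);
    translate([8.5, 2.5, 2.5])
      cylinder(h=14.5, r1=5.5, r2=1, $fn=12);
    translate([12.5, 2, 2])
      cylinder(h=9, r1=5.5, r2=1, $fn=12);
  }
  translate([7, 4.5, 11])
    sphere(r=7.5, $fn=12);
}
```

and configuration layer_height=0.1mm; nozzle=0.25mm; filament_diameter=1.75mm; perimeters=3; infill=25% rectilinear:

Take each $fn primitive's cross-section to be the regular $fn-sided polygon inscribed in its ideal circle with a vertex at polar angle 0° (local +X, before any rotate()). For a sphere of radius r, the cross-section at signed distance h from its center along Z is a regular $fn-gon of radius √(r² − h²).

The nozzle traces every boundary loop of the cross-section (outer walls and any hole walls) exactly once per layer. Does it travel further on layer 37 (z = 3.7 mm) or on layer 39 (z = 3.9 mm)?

Layer 37 (z = 3.7): the cube is present — its section is the full 22.5×11 rectangle (perimeter 67.00 mm); the cone at (8.5, 2.5): at t=0.083 of its height the radius interpolates to r₁+(r₂−r₁)t = 5.128, giving a regular 12-gon of that circumradius (perimeter = 2·12·5.128·sin(180°/12) = 31.85 mm); the cone at (12.5, 2): at t=0.189 of its height the radius interpolates to r₁+(r₂−r₁)t = 4.650, giving a regular 12-gon of that circumradius (perimeter = 2·12·4.650·sin(180°/12) = 28.88 mm); Taking the union: the regions partially overlap (shared area 119.07 mm²), so the edge portions inside another operand are dropped and the merged outline is re-measured after clipping — boundary = 69.09 mm; the r=7.5 sphere at (7, 4.5) contributes a regular 12-gon of circumradius √(7.5²−7.3²) = 1.720 (perimeter = 2·12·1.720·sin(180°/12) = 10.69 mm); Taking the first minus the rest: starting from that combined region, the r=7.5 sphere at (7, 4.5) lies wholly inside it (removes its full 8.88 mm² and its 10.69 mm outline becomes a hole wall) — boundary (outer + 1 inner loop) = 79.78 mm. So its perimeter = 79.78 mm. Layer 39 (z = 3.9): the cube (footprint 22.5×11) is included at this height (perimeter 67.00 mm); the cone at (8.5, 2.5): at t=0.097 of its height the radius interpolates to r₁+(r₂−r₁)t = 5.066, giving a regular 12-gon of that circumradius (perimeter = 2·12·5.066·sin(180°/12) = 31.47 mm); the cone at (12.5, 2): at t=0.211 of its height the radius interpolates to r₁+(r₂−r₁)t = 4.550, giving a regular 12-gon of that circumradius (perimeter = 2·12·4.550·sin(180°/12) = 28.26 mm); Combining (union): the regions partially overlap (shared area 115.55 mm²), so the edge portions inside another operand are dropped and the merged outline is re-measured after clipping — boundary = 69.00 mm; the sphere at (7, 4.5): section is a regular 12-gon, circumradius = √(r²−h²) = √(7.5²−7.1²) = 2.417 (perimeter = 2·12·2.417·sin(180°/12) = 15.01 mm); Taking the first minus the rest: starting from that combined region, the r=7.5 sphere at (7, 4.5) lies wholly inside it (removes its full 17.52 mm² and its 15.01 mm outline becomes a hole wall) — boundary (outer + 1 inner loop) = 84.02 mm. So its perimeter = 84.02 mm. Layer 39 is larger (84.02 vs 79.78 mm).

layer 39 (z = 3.9 mm)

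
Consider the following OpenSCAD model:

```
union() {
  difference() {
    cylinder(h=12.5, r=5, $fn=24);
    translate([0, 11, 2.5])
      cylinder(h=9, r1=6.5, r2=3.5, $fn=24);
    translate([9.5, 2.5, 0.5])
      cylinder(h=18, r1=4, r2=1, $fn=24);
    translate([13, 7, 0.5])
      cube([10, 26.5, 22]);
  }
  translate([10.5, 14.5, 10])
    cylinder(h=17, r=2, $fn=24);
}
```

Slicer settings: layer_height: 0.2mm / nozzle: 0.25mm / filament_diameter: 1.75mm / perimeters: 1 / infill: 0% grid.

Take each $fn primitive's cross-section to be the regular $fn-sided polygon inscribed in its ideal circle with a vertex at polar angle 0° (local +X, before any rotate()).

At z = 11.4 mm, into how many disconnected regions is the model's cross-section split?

2

At z = 11.4 mm: the cylinder: section is a regular 24-gon, circumradius r=5; the cone at (0, 11) (r1=6.5→r2=3.5) has section circumradius 3.533 here — a regular 24-gon; the cone at (9.5, 2.5) contributes a regular 24-gon of circumradius 2.183 (interpolated between r1=4 and r2=1 at t=0.606); the cube at (13, 7) (footprint 10×26.5) is included at this height; After the difference (first − rest): starting from the r=5 cylinder, the cone at (0, 11) misses the remaining region (no effect); the cone at (9.5, 2.5) misses the remaining region (no effect); the 10×26.5 cube at (13, 7) misses the remaining region (no effect) — 1 connected region; the r=2 cylinder at (10.5, 14.5) gives a regular 24-gon of circumradius 2 (constant along its height); Merging all regions: the 2 present regions are separate (no shared area or edge), so areas and boundary lengths simply add and each stays a separate island — 2 connected regions. The result has 2 disconnected regions.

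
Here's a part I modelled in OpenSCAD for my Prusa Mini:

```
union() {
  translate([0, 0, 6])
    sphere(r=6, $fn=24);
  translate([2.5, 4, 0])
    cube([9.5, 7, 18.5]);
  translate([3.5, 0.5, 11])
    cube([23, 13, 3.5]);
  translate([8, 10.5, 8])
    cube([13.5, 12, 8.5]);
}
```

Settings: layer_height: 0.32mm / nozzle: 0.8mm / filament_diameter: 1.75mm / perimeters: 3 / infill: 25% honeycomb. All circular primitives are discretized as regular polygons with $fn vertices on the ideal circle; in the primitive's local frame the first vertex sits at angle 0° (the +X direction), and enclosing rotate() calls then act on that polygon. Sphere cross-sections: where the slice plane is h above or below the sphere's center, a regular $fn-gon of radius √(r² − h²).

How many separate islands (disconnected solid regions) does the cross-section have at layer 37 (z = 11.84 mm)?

At z = 11.84 mm: the r=6 sphere contributes a regular 24-gon of circumradius √(6²−5.84²) = 1.376; the cube at (2.5, 4) is present — its section is the full 9.5×7 rectangle; the cube at (3.5, 0.5) is present — its section is the full 23×13 rectangle; the 13.5×12 cube at (8, 10.5) contributes its full rectangle; Merging all regions: the regions partially overlap (shared area 100.00 mm²), so overlapping operands fuse into one piece — 2 connected regions. Overall, the cross-section has 2 separate islands. Island count = 2.

2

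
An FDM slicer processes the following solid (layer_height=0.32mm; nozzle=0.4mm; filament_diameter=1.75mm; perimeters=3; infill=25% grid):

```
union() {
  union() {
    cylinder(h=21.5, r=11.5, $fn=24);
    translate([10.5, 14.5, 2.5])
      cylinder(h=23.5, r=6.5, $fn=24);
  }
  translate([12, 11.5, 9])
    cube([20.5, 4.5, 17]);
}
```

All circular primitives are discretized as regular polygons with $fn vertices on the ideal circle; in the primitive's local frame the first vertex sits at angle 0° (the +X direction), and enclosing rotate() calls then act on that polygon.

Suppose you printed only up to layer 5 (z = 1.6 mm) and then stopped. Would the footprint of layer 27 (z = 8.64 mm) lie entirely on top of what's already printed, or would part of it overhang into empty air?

part overhangs

Compare the two slices. At z = 1.6: the r=11.5 cylinder contributes a regular 24-gon of circumradius 11.5 (area = (24/2)·11.500²·sin(360°/24) = 410.75 mm²); the cylinder at (10.5, 14.5) is not intersected at this z (z outside [2.5, 26]); Taking the union: only the r=11.5 cylinder is present, so the union is just that shape — area = 410.75 mm²; the cube at (12, 11.5) is absent (z outside [9, 26]); Merging all regions: only the result so far is present, so the union is just that shape — area = 410.75 mm². At z = 8.64: the r=11.5 cylinder gives a regular 24-gon of circumradius 11.5 (constant along its height) (area = (24/2)·11.500²·sin(360°/24) = 410.75 mm²); the r=6.5 cylinder at (10.5, 14.5) contributes a regular 24-gon of circumradius 6.5 (area = (24/2)·6.500²·sin(360°/24) = 131.22 mm²); Combining (union): the 2 present regions are separate (no shared area or edge), so areas and boundary lengths simply add and each stays a separate island — area = 541.97 mm²; the cube at (12, 11.5) is absent (z outside [9, 26]); Taking the union: only that combined region is present, so the union is just that shape — area = 541.97 mm². Checking containment: at z = 8.64 the cross-section extends beyond the z = 1.6 cross-section by about 131.22 mm².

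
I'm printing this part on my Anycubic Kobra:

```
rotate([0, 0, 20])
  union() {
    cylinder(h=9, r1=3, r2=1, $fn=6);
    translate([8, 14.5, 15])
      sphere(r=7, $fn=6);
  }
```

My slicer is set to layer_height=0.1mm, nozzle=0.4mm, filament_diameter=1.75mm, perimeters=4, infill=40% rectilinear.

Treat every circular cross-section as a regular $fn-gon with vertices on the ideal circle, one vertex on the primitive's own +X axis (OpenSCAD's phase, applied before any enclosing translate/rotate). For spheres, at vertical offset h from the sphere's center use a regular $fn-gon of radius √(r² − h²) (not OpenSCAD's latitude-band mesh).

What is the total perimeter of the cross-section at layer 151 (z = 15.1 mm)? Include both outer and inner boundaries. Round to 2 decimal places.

At z = 15.1 mm: the cone is not intersected at this z (z outside [0, 9]); the r=7 sphere at (8, 14.5) contributes a regular 6-gon of circumradius √(7²−0.1²) = 6.999 (perimeter = 2·6·6.999·sin(180°/6) = 42.00 mm); Merging all regions: only the r=7 sphere at (8, 14.5) is present, so the union is just that shape — boundary = 42.00 mm; (rotated 20° about Z; rotation is an isometry so areas/perimeters/island counts are preserved). Overall, the cross-section is a single solid region. Total boundary length (outer) = 42.00 mm.

42.00 mm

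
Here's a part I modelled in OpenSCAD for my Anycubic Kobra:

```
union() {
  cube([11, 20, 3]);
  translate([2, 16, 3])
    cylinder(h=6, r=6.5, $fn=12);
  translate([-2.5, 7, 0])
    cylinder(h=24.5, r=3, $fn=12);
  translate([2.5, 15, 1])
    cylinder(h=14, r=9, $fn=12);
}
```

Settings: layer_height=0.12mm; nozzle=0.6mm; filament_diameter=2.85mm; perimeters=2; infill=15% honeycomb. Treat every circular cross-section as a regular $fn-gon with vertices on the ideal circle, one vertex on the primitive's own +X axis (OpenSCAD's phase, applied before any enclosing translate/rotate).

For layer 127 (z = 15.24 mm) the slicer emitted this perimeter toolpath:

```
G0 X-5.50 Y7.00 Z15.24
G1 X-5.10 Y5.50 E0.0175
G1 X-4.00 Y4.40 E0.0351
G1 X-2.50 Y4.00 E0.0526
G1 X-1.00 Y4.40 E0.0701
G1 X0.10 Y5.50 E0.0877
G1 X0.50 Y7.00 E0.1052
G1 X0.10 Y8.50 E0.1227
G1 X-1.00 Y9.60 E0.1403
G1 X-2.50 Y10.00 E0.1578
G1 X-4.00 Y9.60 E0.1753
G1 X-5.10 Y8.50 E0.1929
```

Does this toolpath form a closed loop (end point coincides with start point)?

no

Start point (G0): (-5.50, 7.00). End point (last G1): the path does not return to the start — open.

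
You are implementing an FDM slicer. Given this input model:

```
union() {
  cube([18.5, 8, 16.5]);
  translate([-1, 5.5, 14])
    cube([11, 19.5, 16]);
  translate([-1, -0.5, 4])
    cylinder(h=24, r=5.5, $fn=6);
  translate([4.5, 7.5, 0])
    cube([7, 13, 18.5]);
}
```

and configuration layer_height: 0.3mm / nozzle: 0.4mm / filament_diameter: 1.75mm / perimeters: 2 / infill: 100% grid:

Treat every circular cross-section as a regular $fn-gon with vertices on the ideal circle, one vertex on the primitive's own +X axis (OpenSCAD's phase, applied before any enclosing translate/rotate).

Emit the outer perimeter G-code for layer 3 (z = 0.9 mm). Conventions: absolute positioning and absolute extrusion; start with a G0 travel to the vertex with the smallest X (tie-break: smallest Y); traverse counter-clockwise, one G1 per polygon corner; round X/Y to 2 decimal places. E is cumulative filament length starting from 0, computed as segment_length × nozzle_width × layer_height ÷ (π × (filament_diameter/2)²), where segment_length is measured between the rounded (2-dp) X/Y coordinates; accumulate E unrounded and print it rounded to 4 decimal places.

G0 X0.00 Y0.00 Z0.90
G1 X18.50 Y0.00 E0.9230
G1 X18.50 Y8.00 E1.3221
G1 X11.50 Y8.00 E1.6713
G1 X11.50 Y20.50 E2.2949
G1 X4.50 Y20.50 E2.6442
G1 X4.50 Y8.00 E3.2678
G1 X0.00 Y8.00 E3.4923
G1 X0.00 Y0.00 E3.8914

At z = 0.9 mm: the cube (footprint 18.5×8) is included at this height; the cube at (-1, 5.5) is not intersected at this z (z outside [14, 30]); the cylinder at (-1, -0.5) does not reach this height (z outside [4, 28]); the 7×13 cube at (4.5, 7.5) contributes its full rectangle; Taking the union: the regions partially overlap (shared area 3.50 mm²), so overlapping operands fuse into one piece — 1 connected region. The outline is a single polygon with 8 vertices. Extrusion per mm of travel: 0.4 × 0.3 / (π × 0.875²) = 0.049890. Accumulating E over each segment gives final E = 3.8914.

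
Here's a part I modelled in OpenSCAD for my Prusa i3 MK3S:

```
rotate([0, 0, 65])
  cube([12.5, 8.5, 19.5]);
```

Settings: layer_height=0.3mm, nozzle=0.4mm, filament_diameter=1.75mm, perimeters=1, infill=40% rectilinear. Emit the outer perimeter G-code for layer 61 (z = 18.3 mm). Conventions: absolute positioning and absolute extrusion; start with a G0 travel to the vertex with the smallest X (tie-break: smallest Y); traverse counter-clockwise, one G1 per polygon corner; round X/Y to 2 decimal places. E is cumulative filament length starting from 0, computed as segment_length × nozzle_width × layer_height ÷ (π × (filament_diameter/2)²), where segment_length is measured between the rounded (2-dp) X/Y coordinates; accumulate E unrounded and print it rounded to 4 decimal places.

G0 X-7.70 Y3.59 Z18.30
G1 X0.00 Y0.00 E0.4239
G1 X5.28 Y11.33 E1.0475
G1 X-2.42 Y14.92 E1.4713
G1 X-7.70 Y3.59 E2.0950

At z = 18.3 mm: the 12.5×8.5 cube contributes its full rectangle; (whole slice rotated 65° about Z — lengths, areas and connectivity unchanged). The outline is a single polygon with 4 vertices. Extrusion per mm of travel: 0.4 × 0.3 / (π × 0.875²) = 0.049890. Accumulating E over each segment gives final E = 2.0950.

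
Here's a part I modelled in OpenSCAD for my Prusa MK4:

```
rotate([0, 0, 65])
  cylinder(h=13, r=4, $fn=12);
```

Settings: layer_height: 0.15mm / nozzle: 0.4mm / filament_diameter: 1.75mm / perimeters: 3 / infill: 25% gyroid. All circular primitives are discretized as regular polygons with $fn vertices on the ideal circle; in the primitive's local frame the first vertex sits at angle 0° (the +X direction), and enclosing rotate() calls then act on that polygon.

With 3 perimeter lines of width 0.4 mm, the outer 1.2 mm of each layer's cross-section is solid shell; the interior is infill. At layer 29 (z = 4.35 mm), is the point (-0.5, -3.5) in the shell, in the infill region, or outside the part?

At z = 4.35 mm: the r=4 cylinder contributes a regular 12-gon of circumradius 4; (rotated 65° about Z; rotation is an isometry so areas/perimeters/island counts are preserved). Overall, the cross-section is a single solid region. Undo the 65° rotation: the query point maps to (-3.383, -1.026) in the un-rotated model frame. The nearest boundary edge runs (-4.00, 0.00)→(-3.46, -2.00); distance from the point to it = 0.33 mm. The point is inside the cross-section, 0.33 mm from the nearest boundary — within the 1.2 mm shell band (3 × 0.4).

shell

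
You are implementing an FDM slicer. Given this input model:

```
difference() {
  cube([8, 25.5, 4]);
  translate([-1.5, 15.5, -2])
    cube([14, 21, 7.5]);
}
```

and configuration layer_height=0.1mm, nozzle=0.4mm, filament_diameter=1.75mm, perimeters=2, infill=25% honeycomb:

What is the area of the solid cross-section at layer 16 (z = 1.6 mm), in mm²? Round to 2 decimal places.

At z = 1.6 mm: the cube (footprint 8×25.5) is included at this height (area 204.00 mm²); the cube at (-1.5, 15.5) is present — its section is the full 14×21 rectangle (area 294.00 mm²); After the difference (first − rest): starting from the 8×25.5 cube (204.00 mm²), the 14×21 cube at (-1.5, 15.5) partially overlaps it — only the 80.00 mm² overlap (of its 294.00 mm²) is removed, clipping the outline — area = 124.00 mm². Overall, the cross-section is a single solid region. Net area = 124.00 mm².

124.00 mm²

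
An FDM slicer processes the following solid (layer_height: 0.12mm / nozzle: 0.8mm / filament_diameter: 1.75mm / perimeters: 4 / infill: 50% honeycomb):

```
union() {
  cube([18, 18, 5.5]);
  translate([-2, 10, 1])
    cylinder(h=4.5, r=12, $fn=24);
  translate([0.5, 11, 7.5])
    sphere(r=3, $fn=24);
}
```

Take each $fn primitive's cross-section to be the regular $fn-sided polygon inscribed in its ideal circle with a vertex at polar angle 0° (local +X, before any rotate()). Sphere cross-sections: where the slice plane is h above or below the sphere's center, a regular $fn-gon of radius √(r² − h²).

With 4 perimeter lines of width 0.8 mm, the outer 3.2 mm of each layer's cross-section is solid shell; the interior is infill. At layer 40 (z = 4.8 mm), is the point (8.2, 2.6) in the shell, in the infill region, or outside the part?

At z = 4.8 mm: the cube (footprint 18×18) is included at this height; the r=12 cylinder at (-2, 10) contributes a regular 24-gon of circumradius 12; the sphere at (0.5, 11): section is a regular 24-gon, circumradius = √(r²−h²) = √(3²−2.7²) = 1.308; Merging all regions: the regions partially overlap (shared area 160.27 mm²), so overlapping operands fuse into one piece — 1 connected region. Overall, the cross-section is a single solid region. The nearest boundary edge runs (18.00, 0.00)→(4.51, 0.00); distance from the point to it = 2.60 mm. The point is inside the cross-section, 2.60 mm from the nearest boundary — within the 3.2 mm shell band (4 × 0.8).

shell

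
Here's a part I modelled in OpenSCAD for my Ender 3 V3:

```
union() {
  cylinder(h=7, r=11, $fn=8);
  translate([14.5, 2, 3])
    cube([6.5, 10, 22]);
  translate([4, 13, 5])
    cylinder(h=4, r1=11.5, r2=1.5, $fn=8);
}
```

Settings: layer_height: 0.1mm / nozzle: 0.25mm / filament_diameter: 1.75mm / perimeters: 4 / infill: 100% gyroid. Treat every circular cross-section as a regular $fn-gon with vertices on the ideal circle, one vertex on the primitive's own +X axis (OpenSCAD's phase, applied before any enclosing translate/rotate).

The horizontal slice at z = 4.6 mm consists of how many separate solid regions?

At z = 4.6 mm: the r=11 cylinder gives a regular 8-gon of circumradius 11 (constant along its height); the cube at (14.5, 2) is present — its section is the full 6.5×10 rectangle; the cone at (4, 13) is not intersected at this z (z outside [5, 9]); Combining (union): the 2 present regions are separate (no shared area or edge), so areas and boundary lengths simply add and each stays a separate island — 2 connected regions. The result has 2 disconnected regions.

2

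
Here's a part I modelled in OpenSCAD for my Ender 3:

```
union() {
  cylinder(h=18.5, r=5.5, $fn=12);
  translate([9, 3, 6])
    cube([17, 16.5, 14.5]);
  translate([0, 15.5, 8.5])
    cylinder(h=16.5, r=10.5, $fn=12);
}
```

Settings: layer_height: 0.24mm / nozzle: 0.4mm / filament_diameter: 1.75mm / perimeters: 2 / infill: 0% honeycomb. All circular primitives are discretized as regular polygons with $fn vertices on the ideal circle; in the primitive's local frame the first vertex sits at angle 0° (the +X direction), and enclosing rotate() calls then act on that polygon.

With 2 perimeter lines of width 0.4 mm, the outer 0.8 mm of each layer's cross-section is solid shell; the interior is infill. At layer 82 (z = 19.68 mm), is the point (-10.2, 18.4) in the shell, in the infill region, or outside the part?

At z = 19.68 mm: the cylinder does not reach this height (z outside [0, 18.5]); the cube at (9, 3) is present — its section is the full 17×16.5 rectangle; the r=10.5 cylinder at (0, 15.5) gives a regular 12-gon of circumradius 10.5 (constant along its height); Combining (union): the regions partially overlap (shared area 8.04 mm²), so overlapping operands fuse into one piece — 1 connected region. Overall, the cross-section is a single solid region. The nearest boundary edge runs (-10.50, 15.50)→(-9.09, 20.75); distance from the point to it = 0.46 mm. The point is not inside any of the regions above, so it lies outside the cross-section (0.46 mm from the nearest boundary).

outside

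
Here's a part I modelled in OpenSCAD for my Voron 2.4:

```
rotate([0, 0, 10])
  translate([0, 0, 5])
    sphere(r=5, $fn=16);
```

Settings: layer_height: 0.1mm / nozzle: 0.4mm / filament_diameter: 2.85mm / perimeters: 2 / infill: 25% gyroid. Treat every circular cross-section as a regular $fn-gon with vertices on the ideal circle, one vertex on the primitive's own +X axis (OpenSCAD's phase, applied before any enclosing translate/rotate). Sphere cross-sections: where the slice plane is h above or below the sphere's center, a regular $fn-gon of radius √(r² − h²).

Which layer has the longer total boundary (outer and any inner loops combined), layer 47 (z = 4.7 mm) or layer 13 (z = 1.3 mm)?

Layer 47 (z = 4.7): the r=5 sphere contributes a regular 16-gon of circumradius √(5²−0.3²) = 4.991 (perimeter = 2·16·4.991·sin(180°/16) = 31.16 mm); (rotated 10° about Z; rotation is an isometry so areas/perimeters/island counts are preserved). So its perimeter = 31.16 mm. Layer 13 (z = 1.3): the r=5 sphere contributes a regular 16-gon of circumradius √(5²−3.7²) = 3.363 (perimeter = 2·16·3.363·sin(180°/16) = 21.00 mm); (rotated 10° about Z; rotation is an isometry so areas/perimeters/island counts are preserved). So its perimeter = 21.00 mm. Layer 47 is larger (31.16 vs 21.00 mm).

layer 47 (z = 4.7 mm)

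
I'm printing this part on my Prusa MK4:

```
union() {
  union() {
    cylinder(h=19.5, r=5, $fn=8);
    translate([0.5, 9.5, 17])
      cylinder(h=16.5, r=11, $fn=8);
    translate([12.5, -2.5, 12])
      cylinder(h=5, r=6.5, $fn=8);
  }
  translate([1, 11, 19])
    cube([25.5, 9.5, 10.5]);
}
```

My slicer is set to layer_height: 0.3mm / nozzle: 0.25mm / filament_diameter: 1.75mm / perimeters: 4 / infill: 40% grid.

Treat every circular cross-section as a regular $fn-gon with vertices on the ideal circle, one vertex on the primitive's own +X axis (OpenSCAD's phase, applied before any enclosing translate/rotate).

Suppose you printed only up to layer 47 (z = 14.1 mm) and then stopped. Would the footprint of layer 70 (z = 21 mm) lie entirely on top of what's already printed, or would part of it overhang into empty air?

Compare the two slices. At z = 14.1: the r=5 cylinder contributes a regular 8-gon of circumradius 5 (area = (8/2)·5.000²·sin(360°/8) = 70.71 mm²); the cylinder at (0.5, 9.5) is absent (z outside [17, 33.5]); the cylinder at (12.5, -2.5): section is a regular 8-gon, circumradius r=6.5 (area = (8/2)·6.500²·sin(360°/8) = 119.50 mm²); Combining (union): the 2 present regions are separate (no shared area or edge), so areas and boundary lengths simply add and each stays a separate island — area = 190.21 mm²; the cube at (1, 11) does not reach this height (z outside [19, 29.5]); Combining (union): only the result so far is present, so the union is just that shape — area = 190.21 mm². At z = 21: the cylinder does not reach this height (z outside [0, 19.5]); the r=11 cylinder at (0.5, 9.5) gives a regular 8-gon of circumradius 11 (constant along its height) (area = (8/2)·11.000²·sin(360°/8) = 342.24 mm²); the cylinder at (12.5, -2.5) is absent (z outside [12, 17]); Merging all regions: only the r=11 cylinder at (0.5, 9.5) is present, so the union is just that shape — area = 342.24 mm²; the cube at (1, 11) (footprint 25.5×9.5) is included at this height (area 242.25 mm²); Combining (union): the regions partially overlap — summed areas 584.49 mm² minus the doubly-counted overlap 64.83 mm² gives 519.66 mm² — area = 519.66 mm². Checking containment: at z = 21 the cross-section extends beyond the z = 14.1 cross-section by about 479.30 mm².

part overhangs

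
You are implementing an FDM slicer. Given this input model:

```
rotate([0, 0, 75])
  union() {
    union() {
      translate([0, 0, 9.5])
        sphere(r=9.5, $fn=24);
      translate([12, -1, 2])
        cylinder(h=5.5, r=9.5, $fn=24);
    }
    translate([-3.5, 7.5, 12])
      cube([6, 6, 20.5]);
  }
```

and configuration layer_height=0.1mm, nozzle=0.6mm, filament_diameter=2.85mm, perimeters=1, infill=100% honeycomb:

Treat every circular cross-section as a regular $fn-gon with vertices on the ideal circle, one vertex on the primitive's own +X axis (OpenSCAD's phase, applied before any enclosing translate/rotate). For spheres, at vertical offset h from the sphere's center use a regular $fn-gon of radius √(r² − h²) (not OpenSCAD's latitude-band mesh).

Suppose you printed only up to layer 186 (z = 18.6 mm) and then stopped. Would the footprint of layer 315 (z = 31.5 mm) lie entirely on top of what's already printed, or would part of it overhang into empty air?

Compare the two slices. At z = 18.6: the r=9.5 sphere contributes a regular 24-gon of circumradius √(9.5²−9.1²) = 2.728 (area = (24/2)·2.728²·sin(360°/24) = 23.11 mm²); the cylinder at (12, -1) is not intersected at this z (z outside [2, 7.5]); Taking the union: only the r=9.5 sphere is present, so the union is just that shape — area = 23.11 mm²; the 6×6 cube at (-3.5, 7.5) contributes its full rectangle (area 36.00 mm²); Combining (union): the 2 present regions are separate (no shared area or edge), so areas and boundary lengths simply add and each stays a separate island — area = 59.11 mm²; (whole slice rotated 75° about Z — lengths, areas and connectivity unchanged). At z = 31.5: the sphere does not reach this height (|z−center|=22.000 > r=9.5); the cylinder at (12, -1) does not reach this height (z outside [2, 7.5]); Merging all regions: nothing is present at this height; the cube at (-3.5, 7.5) (footprint 6×6) is included at this height (area 36.00 mm²); Combining (union): only the 6×6 cube at (-3.5, 7.5) is present, so the union is just that shape — area = 36.00 mm²; (whole slice rotated 75° about Z — lengths, areas and connectivity unchanged). Checking containment: the cross-section at z = 31.5 is a subset of the cross-section at z = 18.6.

entirely on top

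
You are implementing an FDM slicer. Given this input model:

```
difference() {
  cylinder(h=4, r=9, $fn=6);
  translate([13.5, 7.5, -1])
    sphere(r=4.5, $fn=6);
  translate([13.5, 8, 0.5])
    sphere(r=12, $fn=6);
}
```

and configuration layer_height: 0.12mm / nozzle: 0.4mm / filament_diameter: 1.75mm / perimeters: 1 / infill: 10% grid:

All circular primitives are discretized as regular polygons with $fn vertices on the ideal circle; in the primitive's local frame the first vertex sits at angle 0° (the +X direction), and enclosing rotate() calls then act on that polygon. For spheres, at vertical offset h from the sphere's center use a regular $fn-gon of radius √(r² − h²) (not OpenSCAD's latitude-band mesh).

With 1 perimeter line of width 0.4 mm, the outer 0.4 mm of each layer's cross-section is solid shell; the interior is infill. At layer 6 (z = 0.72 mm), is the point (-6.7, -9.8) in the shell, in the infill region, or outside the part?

outside

At z = 0.72 mm: the r=9 cylinder gives a regular 6-gon of circumradius 9 (constant along its height); the r=4.5 sphere at (13.5, 7.5) contributes a regular 6-gon of circumradius √(4.5²−1.72²) = 4.158; the sphere at (13.5, 8): section is a regular 6-gon, circumradius = √(r²−h²) = √(12²−0.22²) = 11.998; After the difference (first − rest): starting from the r=9 cylinder, the r=4.5 sphere at (13.5, 7.5) misses the remaining region (no effect); the r=12 sphere at (13.5, 8) partially overlaps it — only the 26.02 mm² overlap (of its 374.00 mm²) is removed, clipping the outline — 1 connected region. Overall, the cross-section is a single solid region. The nearest boundary edge runs (-4.50, -7.79)→(-9.00, 0.00); distance from the point to it = 2.98 mm. The point is not inside any of the regions above, so it lies outside the cross-section (2.98 mm from the nearest boundary).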